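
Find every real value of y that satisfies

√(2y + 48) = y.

Square both sides: 2y + 48 = (y)².
Expand and rearrange: y² - 2y - 48 = 0.
Solving gives y = 8 or y = -6.
Check each candidate in the original equation:
  y = 8: √(64) = 8, while y = 8 — valid.
  y = -6: √(36) = 6, while y = -6 — extraneous.

y = 8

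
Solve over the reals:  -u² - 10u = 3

u = -9.6904 or u = -0.3096

Rearrange to standard form: -u² - 10u - 3 = 0.
Discriminant: (-10)² − 4·(-1)·(-3) = 88.
Quadratic formula: u = (10 ± √88) / (-2).
So u = -5 - √(22) ≈ -9.6904 or u = -5 + √(22) ≈ -0.3096.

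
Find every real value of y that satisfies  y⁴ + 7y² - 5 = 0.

Let u = y². The equation becomes u² + 7u - 5 = 0.
By the quadratic formula, u = -7/2 + √(69)/2 or u = -√(69)/2 - 7/2.
y² = -7/2 + √(69)/2 gives y = ±√(-7/2 + √(69)/2) ≈ ±0.8083.
y² = -√(69)/2 - 7/2 < 0 has no real solution.

y = -0.8083 or y = 0.8083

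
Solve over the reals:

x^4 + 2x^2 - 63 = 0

x = -2.6458 or x = 2.6458

Let u = x^2. The equation becomes u^2 + 2u - 63 = 0.
Factor: (u + 9)(u - 7) = 0, so u = -9 or u = 7.
x^2 = -9 < 0 has no real solution.
x^2 = 7 gives x = +/-sqrt(7) ~= +/-2.6458.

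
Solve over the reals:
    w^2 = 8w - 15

Bring every term to one side: w^2 - 8w + 15 = 0.
Factor: (w - 5)(w - 3) = 0.
So w = 5 or w = 3.

w = 3 or w = 5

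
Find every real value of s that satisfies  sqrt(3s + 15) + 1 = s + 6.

Isolate the radical: sqrt(3s + 15) = s + 5.
Square both sides: 3s + 15 = (s + 5)^2.
Expand and rearrange: s^2 + 7s + 10 = 0.
Solving gives s = -2 or s = -5.
Check each candidate in the original equation:
  s = -2: sqrt(9) = 3, while s + 5 = 3 — valid.
  s = -5: sqrt(0) = 0, while s + 5 = 0 — valid.

s = -5 or s = -2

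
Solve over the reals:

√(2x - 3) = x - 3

Square both sides: 2x - 3 = (x - 3)².
Expand and rearrange: x² - 8x + 12 = 0.
Solving gives x = 6 or x = 2.
Check each candidate in the original equation:
  x = 6: √(9) = 3, while x - 3 = 3 — valid.
  x = 2: √(1) = 1, while x - 3 = -1 — extraneous.

x = 6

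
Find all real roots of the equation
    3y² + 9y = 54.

Bring every term to one side: 3y² + 9y - 54 = 0.
Factor: 3(y + 6)(y - 3) = 0.
So y = -6 or y = 3.

y = -6 or y = 3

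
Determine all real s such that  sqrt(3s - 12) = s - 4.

s = 4 or s = 7

Square both sides: 3s - 12 = (s - 4)^2.
Expand and rearrange: s^2 - 11s + 28 = 0.
Solving gives s = 7 or s = 4.
Check each candidate in the original equation:
  s = 7: sqrt(9) = 3, while s - 4 = 3 — valid.
  s = 4: sqrt(0) = 0, while s - 4 = 0 — valid.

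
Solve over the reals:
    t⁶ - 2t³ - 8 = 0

Let u = t³. The equation becomes u² - 2u - 8 = 0.
Factor: (u + 2)(u - 4) = 0, so u = -2 or u = 4.
t³ = -2 gives t = -∛(2) ≈ -1.2599.
t³ = 4 gives t = ∛(4) ≈ 1.5874.

t = -1.2599 or t = 1.5874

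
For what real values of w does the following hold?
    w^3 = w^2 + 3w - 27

w = -3

Rearrange: w^3 - w^2 - 3w + 27 = 0.
Possible rational roots are divisors of 27. Testing w = -3 gives 0, so (w + 3) is a factor.
Divide: w^3 - w^2 - 3w + 27 = (w + 3)(w^2 - 4w + 9).
The quadratic w^2 - 4w + 9 has discriminant -20 < 0, so no further real roots.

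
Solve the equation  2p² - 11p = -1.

p = 0.0925 or p = 5.4075

Rearrange to standard form: 2p² - 11p + 1 = 0.
Discriminant: (-11)² − 4·2·1 = 113.
Quadratic formula: p = (11 ± √113) / 4.
So p = √(113)/4 + 11/4 ≈ 5.4075 or p = 11/4 - √(113)/4 ≈ 0.0925.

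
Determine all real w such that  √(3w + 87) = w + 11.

w = -2

Square both sides: 3w + 87 = (w + 11)².
Expand and rearrange: w² + 19w + 34 = 0.
Solving gives w = -2 or w = -17.
Check each candidate in the original equation:
  w = -2: √(81) = 9, while w + 11 = 9 — valid.
  w = -17: √(36) = 6, while w + 11 = -6 — extraneous.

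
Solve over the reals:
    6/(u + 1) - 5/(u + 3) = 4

Multiply both sides by (u + 1)(u + 3):
6(u + 3) - 5(u + 1) = 4(u + 1)(u + 3).
Expand and collect terms: 4u² + 15u - 1 = 0.
By the quadratic formula, u = (-15 ± √241) / 8, so u ≈ 0.0655 or u ≈ -3.8155.
Neither value makes a denominator zero (u ≠ -1, u ≠ -3), so both are valid.

u = -3.8155 or u = 0.0655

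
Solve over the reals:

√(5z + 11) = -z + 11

z = 5

Square both sides: 5z + 11 = (-z + 11)².
Expand and rearrange: z² - 27z + 110 = 0.
Solving gives z = 22 or z = 5.
Check each candidate in the original equation:
  z = 22: √(121) = 11, while -z + 11 = -11 — extraneous.
  z = 5: √(36) = 6, while -z + 11 = 6 — valid.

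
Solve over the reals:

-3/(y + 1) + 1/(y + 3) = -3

y = -3.2301 or y = -0.1032

Multiply both sides by (y + 1)(y + 3):
-3(y + 3) + (y + 1) = -3(y + 1)(y + 3).
Expand and collect terms: -3y² - 10y - 1 = 0.
By the quadratic formula, y = (10 ± √88) / -6, so y ≈ -3.2301 or y ≈ -0.1032.
Neither value makes a denominator zero (y ≠ -1, y ≠ -3), so both are valid.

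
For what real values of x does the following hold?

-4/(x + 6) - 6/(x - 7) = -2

Multiply both sides by (x + 6)(x - 7):
-4(x - 7) - 6(x + 6) = -2(x + 6)(x - 7).
Expand and collect terms: -2x^2 + 12x + 92 = 0.
By the quadratic formula, x = (-12 +/- sqrt(880)) / -4, so x ~= -4.4162 or x ~= 10.4162.
Neither value makes a denominator zero (x != -6, x != 7), so both are valid.

x = -4.4162 or x = 10.4162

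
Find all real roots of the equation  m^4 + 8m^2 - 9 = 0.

Let u = m^2. The equation becomes u^2 + 8u - 9 = 0.
Factor: (u + 9)(u - 1) = 0, so u = -9 or u = 1.
m^2 = -9 < 0 has no real solution.
m^2 = 1 gives m = +/-1.

m = -1 or m = 1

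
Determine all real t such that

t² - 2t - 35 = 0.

t = -5 or t = 7

Factor: (t - 7)(t + 5) = 0.
So t = 7 or t = -5.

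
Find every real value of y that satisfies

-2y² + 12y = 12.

y = 1.2679 or y = 4.7321

Rearrange to standard form: -2y² + 12y - 12 = 0.
Discriminant: (12)² − 4·(-2)·(-12) = 48.
Quadratic formula: y = (-12 ± √48) / (-4).
So y = 3 - √(3) ≈ 1.2679 or y = √(3) + 3 ≈ 4.7321.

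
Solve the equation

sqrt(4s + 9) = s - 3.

s = 10

Square both sides: 4s + 9 = (s - 3)^2.
Expand and rearrange: s^2 - 10s = 0.
Solving gives s = 10 or s = 0.
Check each candidate in the original equation:
  s = 10: sqrt(49) = 7, while s - 3 = 7 — valid.
  s = 0: sqrt(9) = 3, while s - 3 = -3 — extraneous.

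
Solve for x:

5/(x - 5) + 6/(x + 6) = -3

Multiply both sides by (x - 5)(x + 6):
5(x + 6) + 6(x - 5) = -3(x - 5)(x + 6).
Expand and collect terms: -3x² - 14x + 90 = 0.
By the quadratic formula, x = (14 ± √1276) / -6, so x ≈ -8.2869 or x ≈ 3.6202.
Neither value makes a denominator zero (x ≠ 5, x ≠ -6), so both are valid.

x = -8.2869 or x = 3.6202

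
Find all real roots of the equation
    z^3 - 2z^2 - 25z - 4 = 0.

Possible rational roots are divisors of -4. Testing z = -4 gives 0, so (z + 4) is a factor.
Divide: z^3 - 2z^2 - 25z - 4 = (z + 4)(z^2 - 6z - 1).
Apply the quadratic formula to z^2 - 6z - 1 = 0: z = (6 +/- sqrt(40))/2, i.e. z ~= 6.1623 or z ~= -0.1623.

z = -4 or z = -0.1623 or z = 6.1623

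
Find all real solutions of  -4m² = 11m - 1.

Rearrange to standard form: -4m² - 11m + 1 = 0.
Discriminant: (-11)² − 4·(-4)·1 = 137.
Quadratic formula: m = (11 ± √137) / (-8).
So m = -√(137)/8 - 11/8 ≈ -2.8381 or m = -11/8 + √(137)/8 ≈ 0.0881.

m = -2.8381 or m = 0.0881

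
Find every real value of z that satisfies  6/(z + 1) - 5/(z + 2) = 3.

Multiply both sides by (z + 1)(z + 2):
6(z + 2) - 5(z + 1) = 3(z + 1)(z + 2).
Expand and collect terms: 3z^2 + 8z - 1 = 0.
By the quadratic formula, z = (-8 +/- sqrt(76)) / 6, so z ~= 0.1196 or z ~= -2.7863.
Neither value makes a denominator zero (z != -1, z != -2), so both are valid.

z = -2.7863 or z = 0.1196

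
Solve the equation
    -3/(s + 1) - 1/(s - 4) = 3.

Multiply both sides by (s + 1)(s - 4):
-3(s - 4) - (s + 1) = 3(s + 1)(s - 4).
Expand and collect terms: 3s² - 5s - 23 = 0.
By the quadratic formula, s = (5 ± √301) / 6, so s ≈ 3.7249 or s ≈ -2.0582.
Neither value makes a denominator zero (s ≠ -1, s ≠ 4), so both are valid.

s = -2.0582 or s = 3.7249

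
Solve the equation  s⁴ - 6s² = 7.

s = -2.6458 or s = 2.6458

Let u = s². The equation becomes u² - 6u - 7 = 0.
Factor: (u - 7)(u + 1) = 0, so u = 7 or u = -1.
s² = 7 gives s = ±√(7) ≈ ±2.6458.
s² = -1 < 0 has no real solution.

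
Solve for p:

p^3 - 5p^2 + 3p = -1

Rearrange: p^3 - 5p^2 + 3p + 1 = 0.
Possible rational roots are divisors of 1. Testing p = 1 gives 0, so (p - 1) is a factor.
Divide: p^3 - 5p^2 + 3p + 1 = (p - 1)(p^2 - 4p - 1).
Apply the quadratic formula to p^2 - 4p - 1 = 0: p = (4 +/- sqrt(20))/2, i.e. p ~= 4.2361 or p ~= -0.2361.

p = -0.2361 or p = 1 or p = 4.2361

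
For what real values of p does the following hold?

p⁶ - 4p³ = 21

Let u = p³. The equation becomes u² - 4u - 21 = 0.
Factor: (u + 3)(u - 7) = 0, so u = -3 or u = 7.
p³ = -3 gives p = -∛(3) ≈ -1.4422.
p³ = 7 gives p = ∛(7) ≈ 1.9129.

p = -1.4422 or p = 1.9129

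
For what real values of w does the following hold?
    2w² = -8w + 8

w = -4.8284 or w = 0.8284

Rearrange to standard form: 2w² + 8w - 8 = 0.
Discriminant: (8)² − 4·2·(-8) = 128.
Quadratic formula: w = (-8 ± √128) / 4.
So w = -2 + 2·√(2) ≈ 0.8284 or w = -2·√(2) - 2 ≈ -4.8284.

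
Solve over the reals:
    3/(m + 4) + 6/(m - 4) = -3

Multiply both sides by (m + 4)(m - 4):
3(m - 4) + 6(m + 4) = -3(m + 4)(m - 4).
Expand and collect terms: -3m^2 - 9m + 36 = 0.
By the quadratic formula, m = (9 +/- sqrt(513)) / -6, so m ~= -5.2749 or m ~= 2.2749.
Neither value makes a denominator zero (m != -4, m != 4), so both are valid.

m = -5.2749 or m = 2.2749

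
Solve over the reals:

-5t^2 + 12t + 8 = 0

Discriminant: (12)^2 - 4*(-5)*8 = 304.
Quadratic formula: t = (-12 +/- sqrt(304)) / (-10).
So t = 6/5 - 2*sqrt(19)/5 ~= -0.5436 or t = 6/5 + 2*sqrt(19)/5 ~= 2.9436.

t = -0.5436 or t = 2.9436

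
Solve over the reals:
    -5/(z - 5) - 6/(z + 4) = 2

z = -7.7329 or z = 3.2329

Multiply both sides by (z - 5)(z + 4):
-5(z + 4) - 6(z - 5) = 2(z - 5)(z + 4).
Expand and collect terms: 2z^2 + 9z - 50 = 0.
By the quadratic formula, z = (-9 +/- sqrt(481)) / 4, so z ~= 3.2329 or z ~= -7.7329.
Neither value makes a denominator zero (z != 5, z != -4), so both are valid.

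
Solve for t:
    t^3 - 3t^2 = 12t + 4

t = -2 or t = -0.3723 or t = 5.3723

Rearrange: t^3 - 3t^2 - 12t - 4 = 0.
Possible rational roots are divisors of -4. Testing t = -2 gives 0, so (t + 2) is a factor.
Divide: t^3 - 3t^2 - 12t - 4 = (t + 2)(t^2 - 5t - 2).
Apply the quadratic formula to t^2 - 5t - 2 = 0: t = (5 +/- sqrt(33))/2, i.e. t ~= 5.3723 or t ~= -0.3723.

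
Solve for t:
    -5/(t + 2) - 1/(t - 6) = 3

t = -3.7258 or t = 5.7258

Multiply both sides by (t + 2)(t - 6):
-5(t - 6) - (t + 2) = 3(t + 2)(t - 6).
Expand and collect terms: 3t^2 - 6t - 64 = 0.
By the quadratic formula, t = (6 +/- sqrt(804)) / 6, so t ~= 5.7258 or t ~= -3.7258.
Neither value makes a denominator zero (t != -2, t != 6), so both are valid.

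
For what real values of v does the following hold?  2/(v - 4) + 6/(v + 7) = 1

v = -2.4244 or v = 7.4244

Multiply both sides by (v - 4)(v + 7):
2(v + 7) + 6(v - 4) = (v - 4)(v + 7).
Expand and collect terms: v² - 5v - 18 = 0.
By the quadratic formula, v = (5 ± √97) / 2, so v ≈ 7.4244 or v ≈ -2.4244.
Neither value makes a denominator zero (v ≠ 4, v ≠ -7), so both are valid.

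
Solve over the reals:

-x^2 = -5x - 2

x = -0.3723 or x = 5.3723

Rearrange to standard form: -x^2 + 5x + 2 = 0.
Discriminant: (5)^2 - 4*(-1)*2 = 33.
Quadratic formula: x = (-5 +/- sqrt(33)) / (-2).
So x = 5/2 - sqrt(33)/2 ~= -0.3723 or x = 5/2 + sqrt(33)/2 ~= 5.3723.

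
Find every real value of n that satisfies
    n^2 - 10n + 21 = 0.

n = 3 or n = 7

Factor: (n - 7)(n - 3) = 0.
So n = 7 or n = 3.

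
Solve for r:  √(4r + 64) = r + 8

r = 0

Square both sides: 4r + 64 = (r + 8)².
Expand and rearrange: r² + 12r = 0.
Solving gives r = 0 or r = -12.
Check each candidate in the original equation:
  r = 0: √(64) = 8, while r + 8 = 8 — valid.
  r = -12: √(16) = 4, while r + 8 = -4 — extraneous.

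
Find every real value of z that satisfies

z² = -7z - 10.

Bring every term to one side: z² + 7z + 10 = 0.
Factor: (z + 2)(z + 5) = 0.
So z = -2 or z = -5.

z = -5 or z = -2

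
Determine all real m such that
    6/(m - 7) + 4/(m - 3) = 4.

m = 3.6883 or m = 8.8117

Multiply both sides by (m - 7)(m - 3):
6(m - 3) + 4(m - 7) = 4(m - 7)(m - 3).
Expand and collect terms: 4m² - 50m + 130 = 0.
By the quadratic formula, m = (50 ± √420) / 8, so m ≈ 8.8117 or m ≈ 3.6883.
Neither value makes a denominator zero (m ≠ 7, m ≠ 3), so both are valid.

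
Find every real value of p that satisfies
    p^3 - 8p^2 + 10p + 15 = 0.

Possible rational roots are divisors of 15. Testing p = 3 gives 0, so (p - 3) is a factor.
Divide: p^3 - 8p^2 + 10p + 15 = (p - 3)(p^2 - 5p - 5).
Apply the quadratic formula to p^2 - 5p - 5 = 0: p = (5 +/- sqrt(45))/2, i.e. p ~= 5.8541 or p ~= -0.8541.

p = -0.8541 or p = 3 or p = 5.8541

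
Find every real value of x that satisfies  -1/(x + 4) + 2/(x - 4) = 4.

x = -4.2357 or x = 4.4857

Multiply both sides by (x + 4)(x - 4):
-(x - 4) + 2(x + 4) = 4(x + 4)(x - 4).
Expand and collect terms: 4x² - x - 76 = 0.
By the quadratic formula, x = (1 ± √1217) / 8, so x ≈ 4.4857 or x ≈ -4.2357.
Neither value makes a denominator zero (x ≠ -4, x ≠ 4), so both are valid.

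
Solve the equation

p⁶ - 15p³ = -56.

Let u = p³. The equation becomes u² - 15u + 56 = 0.
Factor: (u - 7)(u - 8) = 0, so u = 7 or u = 8.
p³ = 7 gives p = ∛(7) ≈ 1.9129.
p³ = 8 gives p = 2.

p = 1.9129 or p = 2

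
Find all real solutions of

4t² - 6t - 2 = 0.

t = -0.2808 or t = 1.7808

Discriminant: (-6)² − 4·4·(-2) = 68.
Quadratic formula: t = (6 ± √68) / 8.
So t = 3/4 + √(17)/4 ≈ 1.7808 or t = 3/4 - √(17)/4 ≈ -0.2808.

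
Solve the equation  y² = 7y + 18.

Bring every term to one side: y² - 7y - 18 = 0.
Factor: (y - 9)(y + 2) = 0.
So y = 9 or y = -2.

y = -2 or y = 9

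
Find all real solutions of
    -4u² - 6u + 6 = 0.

u = -2.1861 or u = 0.6861

Discriminant: (-6)² − 4·(-4)·6 = 132.
Quadratic formula: u = (6 ± √132) / (-8).
So u = -√(33)/4 - 3/4 ≈ -2.1861 or u = -3/4 + √(33)/4 ≈ 0.6861.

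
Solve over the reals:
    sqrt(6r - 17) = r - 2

Square both sides: 6r - 17 = (r - 2)^2.
Expand and rearrange: r^2 - 10r + 21 = 0.
Solving gives r = 7 or r = 3.
Check each candidate in the original equation:
  r = 7: sqrt(25) = 5, while r - 2 = 5 — valid.
  r = 3: sqrt(1) = 1, while r - 2 = 1 — valid.

r = 3 or r = 7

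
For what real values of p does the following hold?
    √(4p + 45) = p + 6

Square both sides: 4p + 45 = (p + 6)².
Expand and rearrange: p² + 8p - 9 = 0.
Solving gives p = 1 or p = -9.
Check each candidate in the original equation:
  p = 1: √(49) = 7, while p + 6 = 7 — valid.
  p = -9: √(9) = 3, while p + 6 = -3 — extraneous.

p = 1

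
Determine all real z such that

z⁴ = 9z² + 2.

z = -3.0359 or z = 3.0359

Let u = z². The equation becomes u² - 9u - 2 = 0.
By the quadratic formula, u = 9/2 + √(89)/2 or u = 9/2 - √(89)/2.
z² = 9/2 + √(89)/2 gives z = ±√(9/2 + √(89)/2) ≈ ±3.0359.
z² = 9/2 - √(89)/2 < 0 has no real solution.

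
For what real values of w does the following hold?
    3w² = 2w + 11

w = -1.6103 or w = 2.277

Rearrange to standard form: 3w² - 2w - 11 = 0.
Discriminant: (-2)² − 4·3·(-11) = 136.
Quadratic formula: w = (2 ± √136) / 6.
So w = 1/3 + √(34)/3 ≈ 2.277 or w = 1/3 - √(34)/3 ≈ -1.6103.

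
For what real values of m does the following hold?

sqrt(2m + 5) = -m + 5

m = 2

Square both sides: 2m + 5 = (-m + 5)^2.
Expand and rearrange: m^2 - 12m + 20 = 0.
Solving gives m = 10 or m = 2.
Check each candidate in the original equation:
  m = 10: sqrt(25) = 5, while -m + 5 = -5 — extraneous.
  m = 2: sqrt(9) = 3, while -m + 5 = 3 — valid.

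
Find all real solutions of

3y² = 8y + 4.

y = -0.4305 or y = 3.0972

Rearrange to standard form: 3y² - 8y - 4 = 0.
Discriminant: (-8)² − 4·3·(-4) = 112.
Quadratic formula: y = (8 ± √112) / 6.
So y = 4/3 + 2·√(7)/3 ≈ 3.0972 or y = 4/3 - 2·√(7)/3 ≈ -0.4305.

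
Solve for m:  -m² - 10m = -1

Rearrange to standard form: -m² - 10m + 1 = 0.
Discriminant: (-10)² − 4·(-1)·1 = 104.
Quadratic formula: m = (10 ± √104) / (-2).
So m = -√(26) - 5 ≈ -10.099 or m = -5 + √(26) ≈ 0.099.

m = -10.099 or m = 0.099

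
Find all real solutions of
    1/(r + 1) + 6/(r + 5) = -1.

Multiply both sides by (r + 1)(r + 5):
(r + 5) + 6(r + 1) = -(r + 1)(r + 5).
Expand and collect terms: -r² - 13r - 16 = 0.
By the quadratic formula, r = (13 ± √105) / -2, so r ≈ -11.6235 or r ≈ -1.3765.
Neither value makes a denominator zero (r ≠ -1, r ≠ -5), so both are valid.

r = -11.6235 or r = -1.3765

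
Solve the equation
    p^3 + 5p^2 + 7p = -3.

p = -3 or p = -1

Rearrange: p^3 + 5p^2 + 7p + 3 = 0.
Possible rational roots are divisors of 3. Testing p = -3 gives 0, so (p + 3) is a factor.
Divide: p^3 + 5p^2 + 7p + 3 = (p + 3)(p^2 + 2p + 1).
The quadratic has the repeated root p = -1.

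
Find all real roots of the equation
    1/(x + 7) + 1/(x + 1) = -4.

Multiply both sides by (x + 7)(x + 1):
(x + 1) + (x + 7) = -4(x + 7)(x + 1).
Expand and collect terms: -4x^2 - 34x - 36 = 0.
By the quadratic formula, x = (34 +/- sqrt(580)) / -8, so x ~= -7.2604 or x ~= -1.2396.
Neither value makes a denominator zero (x != -7, x != -1), so both are valid.

x = -7.2604 or x = -1.2396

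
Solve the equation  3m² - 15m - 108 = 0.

Factor: 3(m + 4)(m - 9) = 0.
So m = -4 or m = 9.

m = -4 or m = 9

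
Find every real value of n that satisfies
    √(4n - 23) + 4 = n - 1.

n = 6 or n = 8

Isolate the radical: √(4n - 23) = n - 5.
Square both sides: 4n - 23 = (n - 5)².
Expand and rearrange: n² - 14n + 48 = 0.
Solving gives n = 8 or n = 6.
Check each candidate in the original equation:
  n = 8: √(9) = 3, while n - 5 = 3 — valid.
  n = 6: √(1) = 1, while n - 5 = 1 — valid.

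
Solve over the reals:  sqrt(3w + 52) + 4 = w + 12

w = -1

Isolate the radical: sqrt(3w + 52) = w + 8.
Square both sides: 3w + 52 = (w + 8)^2.
Expand and rearrange: w^2 + 13w + 12 = 0.
Solving gives w = -1 or w = -12.
Check each candidate in the original equation:
  w = -1: sqrt(49) = 7, while w + 8 = 7 — valid.
  w = -12: sqrt(16) = 4, while w + 8 = -4 — extraneous.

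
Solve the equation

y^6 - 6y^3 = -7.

y = 1.1661 or y = 1.6404

Let u = y^3. The equation becomes u^2 - 6u + 7 = 0.
By the quadratic formula, u = sqrt(2) + 3 or u = 3 - sqrt(2).
y^3 = sqrt(2) + 3 gives y = (sqrt(2) + 3)^(1/3) ~= 1.6404.
y^3 = 3 - sqrt(2) gives y = (3 - sqrt(2))^(1/3) ~= 1.1661.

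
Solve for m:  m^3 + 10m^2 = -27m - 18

m = -6 or m = -3 or m = -1

Rearrange: m^3 + 10m^2 + 27m + 18 = 0.
Possible rational roots are divisors of 18. Testing m = -3 gives 0, so (m + 3) is a factor.
Divide: m^3 + 10m^2 + 27m + 18 = (m + 3)(m^2 + 7m + 6).
Factor the quadratic: m = -1 or m = -6.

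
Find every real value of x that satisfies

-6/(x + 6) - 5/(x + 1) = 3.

x = -8.5651 or x = -2.1015

Multiply both sides by (x + 6)(x + 1):
-6(x + 1) - 5(x + 6) = 3(x + 6)(x + 1).
Expand and collect terms: 3x² + 32x + 54 = 0.
By the quadratic formula, x = (-32 ± √376) / 6, so x ≈ -2.1015 or x ≈ -8.5651.
Neither value makes a denominator zero (x ≠ -6, x ≠ -1), so both are valid.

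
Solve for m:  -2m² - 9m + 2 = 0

m = -4.7122 or m = 0.2122

Discriminant: (-9)² − 4·(-2)·2 = 97.
Quadratic formula: m = (9 ± √97) / (-4).
So m = -√(97)/4 - 9/4 ≈ -4.7122 or m = -9/4 + √(97)/4 ≈ 0.2122.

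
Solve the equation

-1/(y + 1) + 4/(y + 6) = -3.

Multiply both sides by (y + 1)(y + 6):
-(y + 6) + 4(y + 1) = -3(y + 1)(y + 6).
Expand and collect terms: -3y² - 24y - 16 = 0.
By the quadratic formula, y = (24 ± √384) / -6, so y ≈ -7.266 or y ≈ -0.734.
Neither value makes a denominator zero (y ≠ -1, y ≠ -6), so both are valid.

y = -7.266 or y = -0.734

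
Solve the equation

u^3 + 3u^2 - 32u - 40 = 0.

u = -6.8284 or u = -1.1716 or u = 5

Possible rational roots are divisors of -40. Testing u = 5 gives 0, so (u - 5) is a factor.
Divide: u^3 + 3u^2 - 32u - 40 = (u - 5)(u^2 + 8u + 8).
Apply the quadratic formula to u^2 + 8u + 8 = 0: u = (-8 +/- sqrt(32))/2, i.e. u ~= -1.1716 or u ~= -6.8284.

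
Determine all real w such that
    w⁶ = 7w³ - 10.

w = 1.2599 or w = 1.71

Let u = w³. The equation becomes u² - 7u + 10 = 0.
Factor: (u - 5)(u - 2) = 0, so u = 5 or u = 2.
w³ = 5 gives w = ∛(5) ≈ 1.71.
w³ = 2 gives w = ∛(2) ≈ 1.2599.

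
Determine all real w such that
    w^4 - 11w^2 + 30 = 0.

w = -2.4495 or w = -2.2361 or w = 2.2361 or w = 2.4495

Let u = w^2. The equation becomes u^2 - 11u + 30 = 0.
Factor: (u - 6)(u - 5) = 0, so u = 6 or u = 5.
w^2 = 6 gives w = +/-sqrt(6) ~= +/-2.4495.
w^2 = 5 gives w = +/-sqrt(5) ~= +/-2.2361.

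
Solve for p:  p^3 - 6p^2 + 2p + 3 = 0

p = -0.5414 or p = 1 or p = 5.5414

Possible rational roots are divisors of 3. Testing p = 1 gives 0, so (p - 1) is a factor.
Divide: p^3 - 6p^2 + 2p + 3 = (p - 1)(p^2 - 5p - 3).
Apply the quadratic formula to p^2 - 5p - 3 = 0: p = (5 +/- sqrt(37))/2, i.e. p ~= 5.5414 or p ~= -0.5414.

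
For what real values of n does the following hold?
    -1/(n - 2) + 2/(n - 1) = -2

Multiply both sides by (n - 2)(n - 1):
-(n - 1) + 2(n - 2) = -2(n - 2)(n - 1).
Expand and collect terms: -2n^2 + 5n - 1 = 0.
By the quadratic formula, n = (-5 +/- sqrt(17)) / -4, so n ~= 0.2192 or n ~= 2.2808.
Neither value makes a denominator zero (n != 2, n != 1), so both are valid.

n = 0.2192 or n = 2.2808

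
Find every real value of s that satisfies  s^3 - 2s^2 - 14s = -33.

s = -3.8541 or s = 2.8541 or s = 3

Rearrange: s^3 - 2s^2 - 14s + 33 = 0.
Possible rational roots are divisors of 33. Testing s = 3 gives 0, so (s - 3) is a factor.
Divide: s^3 - 2s^2 - 14s + 33 = (s - 3)(s^2 + s - 11).
Apply the quadratic formula to s^2 + s - 11 = 0: s = (-1 +/- sqrt(45))/2, i.e. s ~= 2.8541 or s ~= -3.8541.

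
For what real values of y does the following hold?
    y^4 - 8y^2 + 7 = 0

Let u = y^2. The equation becomes u^2 - 8u + 7 = 0.
Factor: (u - 1)(u - 7) = 0, so u = 1 or u = 7.
y^2 = 1 gives y = +/-1.
y^2 = 7 gives y = +/-sqrt(7) ~= +/-2.6458.

y = -2.6458 or y = -1 or y = 1 or y = 2.6458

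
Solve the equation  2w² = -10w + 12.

w = -6 or w = 1

Bring every term to one side: 2w² + 10w - 12 = 0.
Factor: 2(w - 1)(w + 6) = 0.
So w = 1 or w = -6.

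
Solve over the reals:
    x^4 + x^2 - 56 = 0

Let u = x^2. The equation becomes u^2 + u - 56 = 0.
Factor: (u - 7)(u + 8) = 0, so u = 7 or u = -8.
x^2 = 7 gives x = +/-sqrt(7) ~= +/-2.6458.
x^2 = -8 < 0 has no real solution.

x = -2.6458 or x = 2.6458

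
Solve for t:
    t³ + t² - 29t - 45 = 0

Possible rational roots are divisors of -45. Testing t = -5 gives 0, so (t + 5) is a factor.
Divide: t³ + t² - 29t - 45 = (t + 5)(t² - 4t - 9).
Apply the quadratic formula to t² - 4t - 9 = 0: t = (4 ± √52)/2, i.e. t ≈ 5.6056 or t ≈ -1.6056.

t = -5 or t = -1.6056 or t = 5.6056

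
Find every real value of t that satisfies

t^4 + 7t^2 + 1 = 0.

Let u = t^2. The equation becomes u^2 + 7u + 1 = 0.
By the quadratic formula, u = -7/2 + 3*sqrt(5)/2 or u = -7/2 - 3*sqrt(5)/2.
t^2 = -7/2 + 3*sqrt(5)/2 < 0 has no real solution.
t^2 = -7/2 - 3*sqrt(5)/2 < 0 has no real solution.

No real solutions.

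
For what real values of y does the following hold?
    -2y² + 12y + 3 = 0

y = -0.2404 or y = 6.2404

Discriminant: (12)² − 4·(-2)·3 = 168.
Quadratic formula: y = (-12 ± √168) / (-4).
So y = 3 - √(42)/2 ≈ -0.2404 or y = 3 + √(42)/2 ≈ 6.2404.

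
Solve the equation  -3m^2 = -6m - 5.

m = -0.633 or m = 2.633

Rearrange to standard form: -3m^2 + 6m + 5 = 0.
Discriminant: (6)^2 - 4*(-3)*5 = 96.
Quadratic formula: m = (-6 +/- sqrt(96)) / (-6).
So m = 1 - 2*sqrt(6)/3 ~= -0.633 or m = 1 + 2*sqrt(6)/3 ~= 2.633.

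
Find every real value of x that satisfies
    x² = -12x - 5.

Rearrange to standard form: x² + 12x + 5 = 0.
Discriminant: (12)² − 4·1·5 = 124.
Quadratic formula: x = (-12 ± √124) / 2.
So x = -6 + √(31) ≈ -0.4322 or x = -6 - √(31) ≈ -11.5678.

x = -11.5678 or x = -0.4322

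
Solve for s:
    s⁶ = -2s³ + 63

Let u = s³. The equation becomes u² + 2u - 63 = 0.
Factor: (u - 7)(u + 9) = 0, so u = 7 or u = -9.
s³ = 7 gives s = ∛(7) ≈ 1.9129.
s³ = -9 gives s = -∛(9) ≈ -2.0801.

s = -2.0801 or s = 1.9129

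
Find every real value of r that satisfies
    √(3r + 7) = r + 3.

r = -2 or r = -1

Square both sides: 3r + 7 = (r + 3)².
Expand and rearrange: r² + 3r + 2 = 0.
Solving gives r = -1 or r = -2.
Check each candidate in the original equation:
  r = -1: √(4) = 2, while r + 3 = 2 — valid.
  r = -2: √(1) = 1, while r + 3 = 1 — valid.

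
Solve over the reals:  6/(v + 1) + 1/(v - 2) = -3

Multiply both sides by (v + 1)(v - 2):
6(v - 2) + (v + 1) = -3(v + 1)(v - 2).
Expand and collect terms: -3v^2 - 4v + 17 = 0.
By the quadratic formula, v = (4 +/- sqrt(220)) / -6, so v ~= -3.1387 or v ~= 1.8054.
Neither value makes a denominator zero (v != -1, v != 2), so both are valid.

v = -3.1387 or v = 1.8054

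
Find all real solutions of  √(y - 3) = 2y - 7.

y = 4

Square both sides: y - 3 = (2y - 7)².
Expand and rearrange: 4y² - 29y + 52 = 0.
Solving gives y = 4 or y = 3.25.
Check each candidate in the original equation:
  y = 4: √(1) = 1, while 2y - 7 = 1 — valid.
  y = 3.25: √(0.25) = 0.5, while 2y - 7 = -0.5 — extraneous.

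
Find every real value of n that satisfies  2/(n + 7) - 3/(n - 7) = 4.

n = -6.4705 or n = 6.2205

Multiply both sides by (n + 7)(n - 7):
2(n - 7) - 3(n + 7) = 4(n + 7)(n - 7).
Expand and collect terms: 4n² + n - 161 = 0.
By the quadratic formula, n = (-1 ± √2577) / 8, so n ≈ 6.2205 or n ≈ -6.4705.
Neither value makes a denominator zero (n ≠ -7, n ≠ 7), so both are valid.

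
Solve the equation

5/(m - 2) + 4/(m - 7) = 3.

Multiply both sides by (m - 2)(m - 7):
5(m - 7) + 4(m - 2) = 3(m - 2)(m - 7).
Expand and collect terms: 3m^2 - 36m + 85 = 0.
By the quadratic formula, m = (36 +/- sqrt(276)) / 6, so m ~= 8.7689 or m ~= 3.2311.
Neither value makes a denominator zero (m != 2, m != 7), so both are valid.

m = 3.2311 or m = 8.7689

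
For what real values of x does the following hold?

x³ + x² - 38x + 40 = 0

x = -7.1231 or x = 1.1231 or x = 5

Possible rational roots are divisors of 40. Testing x = 5 gives 0, so (x - 5) is a factor.
Divide: x³ + x² - 38x + 40 = (x - 5)(x² + 6x - 8).
Apply the quadratic formula to x² + 6x - 8 = 0: x = (-6 ± √68)/2, i.e. x ≈ 1.1231 or x ≈ -7.1231.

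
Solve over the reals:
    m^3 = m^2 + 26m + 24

m = -4 or m = -1 or m = 6

Rearrange: m^3 - m^2 - 26m - 24 = 0.
Possible rational roots are divisors of -24. Testing m = -4 gives 0, so (m + 4) is a factor.
Divide: m^3 - m^2 - 26m - 24 = (m + 4)(m^2 - 5m - 6).
Factor the quadratic: m = 6 or m = -1.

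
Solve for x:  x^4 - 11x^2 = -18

Let u = x^2. The equation becomes u^2 - 11u + 18 = 0.
Factor: (u - 9)(u - 2) = 0, so u = 9 or u = 2.
x^2 = 9 gives x = +/-3.
x^2 = 2 gives x = +/-sqrt(2) ~= +/-1.4142.

x = -3 or x = -1.4142 or x = 1.4142 or x = 3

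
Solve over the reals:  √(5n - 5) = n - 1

Square both sides: 5n - 5 = (n - 1)².
Expand and rearrange: n² - 7n + 6 = 0.
Solving gives n = 6 or n = 1.
Check each candidate in the original equation:
  n = 6: √(25) = 5, while n - 1 = 5 — valid.
  n = 1: √(0) = 0, while n - 1 = 0 — valid.

n = 1 or n = 6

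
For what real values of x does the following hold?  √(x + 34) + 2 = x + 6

Isolate the radical: √(x + 34) = x + 4.
Square both sides: x + 34 = (x + 4)².
Expand and rearrange: x² + 7x - 18 = 0.
Solving gives x = 2 or x = -9.
Check each candidate in the original equation:
  x = 2: √(36) = 6, while x + 4 = 6 — valid.
  x = -9: √(25) = 5, while x + 4 = -5 — extraneous.

x = 2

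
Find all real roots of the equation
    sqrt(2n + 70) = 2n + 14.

Square both sides: 2n + 70 = (2n + 14)^2.
Expand and rearrange: 4n^2 + 54n + 126 = 0.
Solving gives n = -3 or n = -10.5.
Check each candidate in the original equation:
  n = -3: sqrt(64) = 8, while 2n + 14 = 8 — valid.
  n = -10.5: sqrt(49) = 7, while 2n + 14 = -7 — extraneous.

n = -3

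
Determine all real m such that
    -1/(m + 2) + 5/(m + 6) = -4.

m = -7.1926 or m = -1.8074

Multiply both sides by (m + 2)(m + 6):
-(m + 6) + 5(m + 2) = -4(m + 2)(m + 6).
Expand and collect terms: -4m² - 36m - 52 = 0.
By the quadratic formula, m = (36 ± √464) / -8, so m ≈ -7.1926 or m ≈ -1.8074.
Neither value makes a denominator zero (m ≠ -2, m ≠ -6), so both are valid.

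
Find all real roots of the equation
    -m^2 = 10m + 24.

m = -6 or m = -4

Bring every term to one side: -m^2 - 10m - 24 = 0.
Factor: -1(m + 4)(m + 6) = 0.
So m = -4 or m = -6.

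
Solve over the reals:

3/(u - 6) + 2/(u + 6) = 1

Multiply both sides by (u - 6)(u + 6):
3(u + 6) + 2(u - 6) = (u - 6)(u + 6).
Expand and collect terms: u² - 5u - 42 = 0.
By the quadratic formula, u = (5 ± √193) / 2, so u ≈ 9.4462 or u ≈ -4.4462.
Neither value makes a denominator zero (u ≠ 6, u ≠ -6), so both are valid.

u = -4.4462 or u = 9.4462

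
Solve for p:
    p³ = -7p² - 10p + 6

p = -4.4495 or p = -3 or p = 0.4495

Rearrange: p³ + 7p² + 10p - 6 = 0.
Possible rational roots are divisors of -6. Testing p = -3 gives 0, so (p + 3) is a factor.
Divide: p³ + 7p² + 10p - 6 = (p + 3)(p² + 4p - 2).
Apply the quadratic formula to p² + 4p - 2 = 0: p = (-4 ± √24)/2, i.e. p ≈ 0.4495 or p ≈ -4.4495.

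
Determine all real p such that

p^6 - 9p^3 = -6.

p = 0.8984 or p = 2.0227

Let u = p^3. The equation becomes u^2 - 9u + 6 = 0.
By the quadratic formula, u = sqrt(57)/2 + 9/2 or u = 9/2 - sqrt(57)/2.
p^3 = sqrt(57)/2 + 9/2 gives p = (sqrt(57)/2 + 9/2)^(1/3) ~= 2.0227.
p^3 = 9/2 - sqrt(57)/2 gives p = (9/2 - sqrt(57)/2)^(1/3) ~= 0.8984.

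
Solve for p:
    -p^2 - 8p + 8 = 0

p = -8.899 or p = 0.899

Discriminant: (-8)^2 - 4*(-1)*8 = 96.
Quadratic formula: p = (8 +/- sqrt(96)) / (-2).
So p = -2*sqrt(6) - 4 ~= -8.899 or p = -4 + 2*sqrt(6) ~= 0.899.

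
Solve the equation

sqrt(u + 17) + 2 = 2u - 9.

Isolate the radical: sqrt(u + 17) = 2u - 11.
Square both sides: u + 17 = (2u - 11)^2.
Expand and rearrange: 4u^2 - 45u + 104 = 0.
Solving gives u = 8 or u = 3.25.
Check each candidate in the original equation:
  u = 8: sqrt(25) = 5, while 2u - 11 = 5 — valid.
  u = 3.25: sqrt(20.25) = 4.5, while 2u - 11 = -4.5 — extraneous.

u = 8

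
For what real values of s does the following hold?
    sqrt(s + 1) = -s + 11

Square both sides: s + 1 = (-s + 11)^2.
Expand and rearrange: s^2 - 23s + 120 = 0.
Solving gives s = 15 or s = 8.
Check each candidate in the original equation:
  s = 15: sqrt(16) = 4, while -s + 11 = -4 — extraneous.
  s = 8: sqrt(9) = 3, while -s + 11 = 3 — valid.

s = 8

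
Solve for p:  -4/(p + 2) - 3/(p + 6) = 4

p = -6.9403 or p = -2.8097

Multiply both sides by (p + 2)(p + 6):
-4(p + 6) - 3(p + 2) = 4(p + 2)(p + 6).
Expand and collect terms: 4p^2 + 39p + 78 = 0.
By the quadratic formula, p = (-39 +/- sqrt(273)) / 8, so p ~= -2.8097 or p ~= -6.9403.
Neither value makes a denominator zero (p != -2, p != -6), so both are valid.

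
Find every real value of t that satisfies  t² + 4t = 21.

t = -7 or t = 3

Bring every term to one side: t² + 4t - 21 = 0.
Factor: (t + 7)(t - 3) = 0.
So t = -7 or t = 3.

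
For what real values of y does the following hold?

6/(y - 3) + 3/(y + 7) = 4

Multiply both sides by (y - 3)(y + 7):
6(y + 7) + 3(y - 3) = 4(y - 3)(y + 7).
Expand and collect terms: 4y^2 + 7y - 117 = 0.
By the quadratic formula, y = (-7 +/- sqrt(1921)) / 8, so y ~= 4.6037 or y ~= -6.3537.
Neither value makes a denominator zero (y != 3, y != -7), so both are valid.

y = -6.3537 or y = 4.6037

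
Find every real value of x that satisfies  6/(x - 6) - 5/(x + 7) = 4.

x = -8.13 or x = 7.38

Multiply both sides by (x - 6)(x + 7):
6(x + 7) - 5(x - 6) = 4(x - 6)(x + 7).
Expand and collect terms: 4x² + 3x - 240 = 0.
By the quadratic formula, x = (-3 ± √3849) / 8, so x ≈ 7.38 or x ≈ -8.13.
Neither value makes a denominator zero (x ≠ 6, x ≠ -7), so both are valid.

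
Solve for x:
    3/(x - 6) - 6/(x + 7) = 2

x = -9.739 or x = 7.239

Multiply both sides by (x - 6)(x + 7):
3(x + 7) - 6(x - 6) = 2(x - 6)(x + 7).
Expand and collect terms: 2x² + 5x - 141 = 0.
By the quadratic formula, x = (-5 ± √1153) / 4, so x ≈ 7.239 or x ≈ -9.739.
Neither value makes a denominator zero (x ≠ 6, x ≠ -7), so both are valid.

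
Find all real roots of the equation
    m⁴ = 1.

Let u = m². The equation becomes u² - 1 = 0.
Factor: (u - 1)(u + 1) = 0, so u = 1 or u = -1.
m² = 1 gives m = ±1.
m² = -1 < 0 has no real solution.

m = -1 or m = 1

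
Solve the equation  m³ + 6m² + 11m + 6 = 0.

m = -3 or m = -2 or m = -1

Possible rational roots are divisors of 6. Testing m = -1 gives 0, so (m + 1) is a factor.
Divide: m³ + 6m² + 11m + 6 = (m + 1)(m² + 5m + 6).
Factor the quadratic: m = -2 or m = -3.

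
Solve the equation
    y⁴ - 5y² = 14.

y = -2.6458 or y = 2.6458

Let u = y². The equation becomes u² - 5u - 14 = 0.
Factor: (u - 7)(u + 2) = 0, so u = 7 or u = -2.
y² = 7 gives y = ±√(7) ≈ ±2.6458.
y² = -2 < 0 has no real solution.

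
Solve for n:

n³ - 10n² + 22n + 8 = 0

Possible rational roots are divisors of 8. Testing n = 4 gives 0, so (n - 4) is a factor.
Divide: n³ - 10n² + 22n + 8 = (n - 4)(n² - 6n - 2).
Apply the quadratic formula to n² - 6n - 2 = 0: n = (6 ± √44)/2, i.e. n ≈ 6.3166 or n ≈ -0.3166.

n = -0.3166 or n = 4 or n = 6.3166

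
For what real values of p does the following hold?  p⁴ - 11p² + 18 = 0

Let u = p². The equation becomes u² - 11u + 18 = 0.
Factor: (u - 2)(u - 9) = 0, so u = 2 or u = 9.
p² = 2 gives p = ±√(2) ≈ ±1.4142.
p² = 9 gives p = ±3.

p = -3 or p = -1.4142 or p = 1.4142 or p = 3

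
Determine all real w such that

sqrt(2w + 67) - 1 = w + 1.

Isolate the radical: sqrt(2w + 67) = w + 2.
Square both sides: 2w + 67 = (w + 2)^2.
Expand and rearrange: w^2 + 2w - 63 = 0.
Solving gives w = 7 or w = -9.
Check each candidate in the original equation:
  w = 7: sqrt(81) = 9, while w + 2 = 9 — valid.
  w = -9: sqrt(49) = 7, while w + 2 = -7 — extraneous.

w = 7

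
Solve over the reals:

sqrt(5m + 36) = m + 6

Square both sides: 5m + 36 = (m + 6)^2.
Expand and rearrange: m^2 + 7m = 0.
Solving gives m = 0 or m = -7.
Check each candidate in the original equation:
  m = 0: sqrt(36) = 6, while m + 6 = 6 — valid.
  m = -7: sqrt(1) = 1, while m + 6 = -1 — extraneous.

m = 0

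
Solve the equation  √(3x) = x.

Square both sides: 3x = (x)².
Expand and rearrange: x² - 3x = 0.
Solving gives x = 3 or x = 0.
Check each candidate in the original equation:
  x = 3: √(9) = 3, while x = 3 — valid.
  x = 0: √(0) = 0, while x = 0 — valid.

x = 0 or x = 3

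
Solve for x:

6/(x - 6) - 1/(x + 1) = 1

Multiply both sides by (x - 6)(x + 1):
6(x + 1) - (x - 6) = (x - 6)(x + 1).
Expand and collect terms: x² - 10x - 18 = 0.
By the quadratic formula, x = (10 ± √172) / 2, so x ≈ 11.5574 or x ≈ -1.5574.
Neither value makes a denominator zero (x ≠ 6, x ≠ -1), so both are valid.

x = -1.5574 or x = 11.5574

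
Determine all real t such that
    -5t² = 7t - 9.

t = -2.2133 or t = 0.8133

Rearrange to standard form: -5t² - 7t + 9 = 0.
Discriminant: (-7)² − 4·(-5)·9 = 229.
Quadratic formula: t = (7 ± √229) / (-10).
So t = -√(229)/10 - 7/10 ≈ -2.2133 or t = -7/10 + √(229)/10 ≈ 0.8133.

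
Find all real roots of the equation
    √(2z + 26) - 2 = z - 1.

z = 5

Isolate the radical: √(2z + 26) = z + 1.
Square both sides: 2z + 26 = (z + 1)².
Expand and rearrange: z² - 25 = 0.
Solving gives z = 5 or z = -5.
Check each candidate in the original equation:
  z = 5: √(36) = 6, while z + 1 = 6 — valid.
  z = -5: √(16) = 4, while z + 1 = -4 — extraneous.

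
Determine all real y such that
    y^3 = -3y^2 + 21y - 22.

y = -6.6533 or y = 1.6533 or y = 2

Rearrange: y^3 + 3y^2 - 21y + 22 = 0.
Possible rational roots are divisors of 22. Testing y = 2 gives 0, so (y - 2) is a factor.
Divide: y^3 + 3y^2 - 21y + 22 = (y - 2)(y^2 + 5y - 11).
Apply the quadratic formula to y^2 + 5y - 11 = 0: y = (-5 +/- sqrt(69))/2, i.e. y ~= 1.6533 or y ~= -6.6533.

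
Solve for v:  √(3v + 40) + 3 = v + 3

Isolate the radical: √(3v + 40) = v.
Square both sides: 3v + 40 = (v)².
Expand and rearrange: v² - 3v - 40 = 0.
Solving gives v = 8 or v = -5.
Check each candidate in the original equation:
  v = 8: √(64) = 8, while v = 8 — valid.
  v = -5: √(25) = 5, while v = -5 — extraneous.

v = 8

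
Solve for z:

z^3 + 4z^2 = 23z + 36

z = -6.6458 or z = -1.3542 or z = 4

Rearrange: z^3 + 4z^2 - 23z - 36 = 0.
Possible rational roots are divisors of -36. Testing z = 4 gives 0, so (z - 4) is a factor.
Divide: z^3 + 4z^2 - 23z - 36 = (z - 4)(z^2 + 8z + 9).
Apply the quadratic formula to z^2 + 8z + 9 = 0: z = (-8 +/- sqrt(28))/2, i.e. z ~= -1.3542 or z ~= -6.6458.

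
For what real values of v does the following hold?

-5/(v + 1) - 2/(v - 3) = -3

Multiply both sides by (v + 1)(v - 3):
-5(v - 3) - 2(v + 1) = -3(v + 1)(v - 3).
Expand and collect terms: -3v^2 + 13v - 4 = 0.
Factor or apply the quadratic formula: v = 0.3333 or v = 4.
Neither value makes a denominator zero (v != -1, v != 3), so both are valid.

v = 0.3333 or v = 4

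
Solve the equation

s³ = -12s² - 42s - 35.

s = -5.7913 or s = -5 or s = -1.2087

Rearrange: s³ + 12s² + 42s + 35 = 0.
Possible rational roots are divisors of 35. Testing s = -5 gives 0, so (s + 5) is a factor.
Divide: s³ + 12s² + 42s + 35 = (s + 5)(s² + 7s + 7).
Apply the quadratic formula to s² + 7s + 7 = 0: s = (-7 ± √21)/2, i.e. s ≈ -1.2087 or s ≈ -5.7913.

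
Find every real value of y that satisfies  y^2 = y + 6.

Bring every term to one side: y^2 - y - 6 = 0.
Factor: (y + 2)(y - 3) = 0.
So y = -2 or y = 3.

y = -2 or y = 3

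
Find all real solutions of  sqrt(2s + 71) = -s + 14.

Square both sides: 2s + 71 = (-s + 14)^2.
Expand and rearrange: s^2 - 30s + 125 = 0.
Solving gives s = 25 or s = 5.
Check each candidate in the original equation:
  s = 25: sqrt(121) = 11, while -s + 14 = -11 — extraneous.
  s = 5: sqrt(81) = 9, while -s + 14 = 9 — valid.

s = 5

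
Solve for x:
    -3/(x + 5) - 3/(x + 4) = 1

x = -10.5414 or x = -4.4586

Multiply both sides by (x + 5)(x + 4):
-3(x + 4) - 3(x + 5) = (x + 5)(x + 4).
Expand and collect terms: x² + 15x + 47 = 0.
By the quadratic formula, x = (-15 ± √37) / 2, so x ≈ -4.4586 or x ≈ -10.5414.
Neither value makes a denominator zero (x ≠ -5, x ≠ -4), so both are valid.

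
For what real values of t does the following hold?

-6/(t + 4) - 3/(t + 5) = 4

Multiply both sides by (t + 4)(t + 5):
-6(t + 5) - 3(t + 4) = 4(t + 4)(t + 5).
Expand and collect terms: 4t² + 45t + 122 = 0.
By the quadratic formula, t = (-45 ± √73) / 8, so t ≈ -4.557 or t ≈ -6.693.
Neither value makes a denominator zero (t ≠ -4, t ≠ -5), so both are valid.

t = -6.693 or t = -4.557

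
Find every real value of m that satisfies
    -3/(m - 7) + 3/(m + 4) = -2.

m = -5.3374 or m = 8.3374

Multiply both sides by (m - 7)(m + 4):
-3(m + 4) + 3(m - 7) = -2(m - 7)(m + 4).
Expand and collect terms: -2m^2 + 6m + 89 = 0.
By the quadratic formula, m = (-6 +/- sqrt(748)) / -4, so m ~= -5.3374 or m ~= 8.3374.
Neither value makes a denominator zero (m != 7, m != -4), so both are valid.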